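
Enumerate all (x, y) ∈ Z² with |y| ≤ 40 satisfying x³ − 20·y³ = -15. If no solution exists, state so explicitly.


The equation is x³ - 20y³ = -15. For fixed y, x³ = 20·y³ − 15, so a solution requires the RHS to be a perfect cube.
Strategy: iterate y from -40 to 40, compute RHS = 20·y³ − 15, and check whether it is a (positive or negative) perfect cube.
Check small values of y:
  y = 0: RHS = -15 is not a perfect cube.
  y = 1: RHS = 5 is not a perfect cube.
  y = -1: RHS = -35 is not a perfect cube.
  y = 2: RHS = 145 is not a perfect cube.
  y = -2: RHS = -175 is not a perfect cube.
  y = 3: RHS = 525 is not a perfect cube.
  y = -3: RHS = -555 is not a perfect cube.
Continuing the search up to |y| = 40 finds no solutions either.
No (x, y) in the scanned range satisfies the equation.

No integer solutions with |y| ≤ 40.


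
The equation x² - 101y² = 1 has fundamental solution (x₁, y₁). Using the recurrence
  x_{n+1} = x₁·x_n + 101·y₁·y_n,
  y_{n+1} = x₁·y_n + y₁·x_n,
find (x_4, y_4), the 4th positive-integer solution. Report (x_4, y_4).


Step 1: Find the fundamental solution (x₁, y₁) of x² - 101y² = 1.
  Expand √101 as a continued fraction. a₀ = ⌊√101⌋ = 10; iterate m_{k+1} = d_k·a_k − m_k, d_{k+1} = (101 − m_{k+1}²)/d_k, a_{k+1} = ⌊(a₀ + m_{k+1})/d_{k+1}⌋ (starting m₀ = 0, d₀ = 1), with convergents p_k = a_k·p_{k-1} + p_{k-2}, q_k = a_k·q_{k-1} + q_{k-2} (p₋₁ = 1, q₋₁ = 0):
  k = 0: a₀ = 10; p₀/q₀ = 10/1; p₀² − 101·q₀² = 100 − 101 = -1.
  k = 1: m = 10, d = 1, a = ⌊(10 + 10)/1⌋ = 20; p/q = (20·10 + 1)/(20·1 + 0) = 201/20; p² − 101·q² = 40401 − 40400 = 1.
  The first convergent with p² − 101·q² = 1 gives the fundamental solution (x₁, y₁) = (201, 20).
Step 2: Apply the recurrence (x_{n+1}, y_{n+1}) = (x₁x_n + 101y₁y_n, x₁y_n + y₁x_n) repeatedly.
  From (x_1, y_1) = (201, 20): x_2 = 201·201 + 101·20·20 = 80801; y_2 = 201·20 + 20·201 = 8040.
  From (x_2, y_2) = (80801, 8040): x_3 = 201·80801 + 101·20·8040 = 32481801; y_3 = 201·8040 + 20·80801 = 3232060.
  From (x_3, y_3) = (32481801, 3232060): x_4 = 201·32481801 + 101·20·3232060 = 13057603201; y_4 = 201·3232060 + 20·32481801 = 1299280080.
Step 3: Verify x_4² - 101·y_4² = 170501001354765446401 - 170501001354765446400 = 1 (should be 1). ✓

(x_1, y_1) = (201, 20); (x_4, y_4) = (13057603201, 1299280080).


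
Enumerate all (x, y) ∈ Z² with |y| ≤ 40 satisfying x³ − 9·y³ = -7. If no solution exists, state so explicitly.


The equation is x³ - 9y³ = -7. For fixed y, x³ = 9·y³ − 7, so a solution requires the RHS to be a perfect cube.
Strategy: iterate y from -40 to 40, compute RHS = 9·y³ − 7, and check whether it is a (positive or negative) perfect cube.
Check small values of y:
  y = 0: RHS = -7 is not a perfect cube.
  y = 1: RHS = 2 is not a perfect cube.
  y = -1: RHS = -16 is not a perfect cube.
  y = 2: RHS = 65 is not a perfect cube.
  y = -2: RHS = -79 is not a perfect cube.
  y = 3: RHS = 236 is not a perfect cube.
  y = -3: RHS = -250 is not a perfect cube.
Continuing the search up to |y| = 40 finds no solutions either.
No (x, y) in the scanned range satisfies the equation.

No integer solutions with |y| ≤ 40.


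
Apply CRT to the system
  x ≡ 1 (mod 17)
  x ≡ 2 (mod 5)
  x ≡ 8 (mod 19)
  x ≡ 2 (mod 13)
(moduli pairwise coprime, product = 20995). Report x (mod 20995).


Product of moduli M = 17 · 5 · 19 · 13 = 20995.
Merge one congruence at a time:
  Start: x ≡ 1 (mod 17).
  Combine with x ≡ 2 (mod 5); new modulus lcm = 85.
    Write x = 1 + 17·t and substitute into x ≡ 2 (mod 5): 17·t ≡ 2 − 1 = 1 (mod 5).
    Reduce coefficients mod 5: 2·t ≡ 1 (mod 5).
    The inverse of 2 mod 5 is 3 (since 2·3 = 6 = 1·5 + 1), so t ≡ 3·1 = 3 ≡ 3 (mod 5).
    Then x = 1 + 17·3 = 52, valid modulo lcm(17, 5) = 85: x ≡ 52 (mod 85).
  Combine with x ≡ 8 (mod 19); new modulus lcm = 1615.
    Write x = 52 + 85·t and substitute into x ≡ 8 (mod 19): 85·t ≡ 8 − 52 = -44 (mod 19).
    Reduce coefficients mod 19: 9·t ≡ 13 (mod 19).
    The inverse of 9 mod 19 is 17 (since 9·17 = 153 = 8·19 + 1), so t ≡ 17·13 = 221 ≡ 12 (mod 19).
    Then x = 52 + 85·12 = 1072, valid modulo lcm(85, 19) = 1615: x ≡ 1072 (mod 1615).
  Combine with x ≡ 2 (mod 13); new modulus lcm = 20995.
    Write x = 1072 + 1615·t and substitute into x ≡ 2 (mod 13): 1615·t ≡ 2 − 1072 = -1070 (mod 13).
    Reduce coefficients mod 13: 3·t ≡ 9 (mod 13).
    The inverse of 3 mod 13 is 9 (since 3·9 = 27 = 2·13 + 1), so t ≡ 9·9 = 81 ≡ 3 (mod 13).
    Then x = 1072 + 1615·3 = 5917, valid modulo lcm(1615, 13) = 20995: x ≡ 5917 (mod 20995).
Verify against each original: 5917 mod 17 = 1, 5917 mod 5 = 2, 5917 mod 19 = 8, 5917 mod 13 = 2.

x ≡ 5917 (mod 20995).


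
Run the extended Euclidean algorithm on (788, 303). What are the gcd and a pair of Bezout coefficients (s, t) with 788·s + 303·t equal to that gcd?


Euclidean algorithm on (788, 303) — divide until remainder is 0:
  788 = 2 · 303 + 182
  303 = 1 · 182 + 121
  182 = 1 · 121 + 61
  121 = 1 · 61 + 60
  61 = 1 · 60 + 1
  60 = 60 · 1 + 0
gcd(788, 303) = 1.
Track Bezout coefficients alongside the remainders: start with r₀ = 788 = a·1 + b·0 (s = 1, t = 0) and r₁ = 303 = a·0 + b·1 (s = 0, t = 1); each new remainder r_{k+1} = r_{k-1} − q_k·r_k inherits s_{k+1} = s_{k-1} − q_k·s_k, t_{k+1} = t_{k-1} − q_k·t_k, so r_k = a·s_k + b·t_k at every step:
  q = 2: r = 182, s = 1 − 2·0 = 1, t = 0 − 2·1 = -2  (check: 788·1 + 303·(-2) = 182)
  q = 1: r = 121, s = 0 − 1·1 = -1, t = 1 − 1·(-2) = 3  (check: 788·(-1) + 303·3 = 121)
  q = 1: r = 61, s = 1 − 1·(-1) = 2, t = -2 − 1·3 = -5  (check: 788·2 + 303·(-5) = 61)
  q = 1: r = 60, s = -1 − 1·2 = -3, t = 3 − 1·(-5) = 8  (check: 788·(-3) + 303·8 = 60)
  q = 1: r = 1, s = 2 − 1·(-3) = 5, t = -5 − 1·8 = -13  (check: 788·5 + 303·(-13) = 1)
The row with r = 1 (the gcd) gives the Bezout coefficients s = 5, t = -13.
Result: 788 · (5) + 303 · (-13) = 1.

gcd(788, 303) = 1; s = 5, t = -13 (check: 788·5 + 303·(-13) = 1).


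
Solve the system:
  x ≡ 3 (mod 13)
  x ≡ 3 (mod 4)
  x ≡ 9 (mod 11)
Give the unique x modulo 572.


Moduli 13, 4, 11 are pairwise coprime; by CRT there is a unique solution modulo M = 13 · 4 · 11 = 572.
Solve pairwise, accumulating the modulus:
  Start with x ≡ 3 (mod 13).
  Combine with x ≡ 3 (mod 4): since gcd(13, 4) = 1, we get a unique residue mod 52.
    Write x = 3 + 13·t and substitute into x ≡ 3 (mod 4): 13·t ≡ 3 − 3 = 0 (mod 4).
    Reduce coefficients mod 4: 1·t ≡ 0 (mod 4).
    So t ≡ 0 (mod 4).
    Then x = 3 + 13·0 = 3, valid modulo lcm(13, 4) = 52: x ≡ 3 (mod 52).
  Combine with x ≡ 9 (mod 11): since gcd(52, 11) = 1, we get a unique residue mod 572.
    Write x = 3 + 52·t and substitute into x ≡ 9 (mod 11): 52·t ≡ 9 − 3 = 6 (mod 11).
    Reduce coefficients mod 11: 8·t ≡ 6 (mod 11).
    The inverse of 8 mod 11 is 7 (since 8·7 = 56 = 5·11 + 1), so t ≡ 7·6 = 42 ≡ 9 (mod 11).
    Then x = 3 + 52·9 = 471, valid modulo lcm(52, 11) = 572: x ≡ 471 (mod 572).
Verify: 471 mod 13 = 3 ✓, 471 mod 4 = 3 ✓, 471 mod 11 = 9 ✓.

x ≡ 471 (mod 572).


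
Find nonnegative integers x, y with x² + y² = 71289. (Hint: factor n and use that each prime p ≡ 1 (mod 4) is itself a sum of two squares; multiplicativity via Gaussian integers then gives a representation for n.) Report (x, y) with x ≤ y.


Step 1: Factor n = 71289 = 3^2 · 89^2.
Step 2: Check the mod-4 condition on each prime factor: 3 ≡ 3 (mod 4), exponent 2 (must be even); 89 ≡ 1 (mod 4), exponent 2.
All primes ≡ 3 (mod 4) appear to even exponent (or don't appear), so by the two-squares theorem n IS expressible as a sum of two squares.
Step 3: Build a representation. Group n = k² · m with k = 3 and m = 89 · 89 = 7921 (a product of primes ≡ 1 (mod 4)); a representation of m scales to one of n via (k·x)² + (k·y)² = k²(x² + y²). Each prime p ≡ 1 (mod 4) is itself a sum of two squares; find a² by testing p − a² for a perfect square:
  89: 89 − 1² = 88, 89 − 2² = 85, 89 − 3² = 80, 89 − 4² = 73, 89 − 5² = 64 = 8² ⇒ 89 = 5² + 8².
  Combine using the Brahmagupta–Fibonacci identity (a² + b²)(c² + d²) = (ac − bd)² + (ad + bc)² = (ac + bd)² + (ad − bc)²:
  89 · 89 = 7921: from (5² + 8²)(5² + 8²), take (5·5 − 8·8, 5·8 + 8·5) = (25 − 64, 40 + 40) = (-39, 80); dropping signs (only squares matter) gives (39, 80); check 39² + 80² = 1521 + 6400 = 7921 ✓.
  Scale by k = 3: (3·39, 3·80) = (117, 240).
Step 4: Order so x ≤ y and verify: 117² + 240² = 13689 + 57600 = 71289 = n. ✓

n = 71289 = 117² + 240² (one valid representation with x ≤ y).


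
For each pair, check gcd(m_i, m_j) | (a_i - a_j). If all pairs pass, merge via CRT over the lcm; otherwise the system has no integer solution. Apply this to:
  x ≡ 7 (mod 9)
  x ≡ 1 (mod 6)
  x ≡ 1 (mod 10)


Moduli 9, 6, 10 are not pairwise coprime, so CRT works modulo lcm(m_i) when all pairwise compatibility conditions hold.
Pairwise compatibility: gcd(m_i, m_j) must divide a_i - a_j for every pair.
Merge one congruence at a time:
  Start: x ≡ 7 (mod 9).
  Combine with x ≡ 1 (mod 6): gcd(9, 6) = 3; 1 - 7 = -6, which IS divisible by 3, so compatible.
    Write x = 7 + 9·t and substitute into x ≡ 1 (mod 6): 9·t ≡ 1 − 7 = -6 (mod 6).
    Divide the congruence (and modulus) by g = 3: 3·t ≡ -2 (mod 2).
    Reduce coefficients mod 2: 1·t ≡ 0 (mod 2).
    So t ≡ 0 (mod 2).
    Then x = 7 + 9·0 = 7, valid modulo lcm(9, 6) = 18: x ≡ 7 (mod 18).
  Combine with x ≡ 1 (mod 10): gcd(18, 10) = 2; 1 - 7 = -6, which IS divisible by 2, so compatible.
    Write x = 7 + 18·t and substitute into x ≡ 1 (mod 10): 18·t ≡ 1 − 7 = -6 (mod 10).
    Divide the congruence (and modulus) by g = 2: 9·t ≡ -3 (mod 5).
    Reduce coefficients mod 5: 4·t ≡ 2 (mod 5).
    The inverse of 4 mod 5 is 4 (since 4·4 = 16 = 3·5 + 1), so t ≡ 4·2 = 8 ≡ 3 (mod 5).
    Then x = 7 + 18·3 = 61, valid modulo lcm(18, 10) = 90: x ≡ 61 (mod 90).
Verify: 61 mod 9 = 7, 61 mod 6 = 1, 61 mod 10 = 1.

x ≡ 61 (mod 90).


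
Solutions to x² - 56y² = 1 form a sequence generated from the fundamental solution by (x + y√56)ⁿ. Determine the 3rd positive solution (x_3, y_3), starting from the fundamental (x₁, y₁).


Step 1: Find the fundamental solution (x₁, y₁) of x² - 56y² = 1.
  Expand √56 as a continued fraction. a₀ = ⌊√56⌋ = 7; iterate m_{k+1} = d_k·a_k − m_k, d_{k+1} = (56 − m_{k+1}²)/d_k, a_{k+1} = ⌊(a₀ + m_{k+1})/d_{k+1}⌋ (starting m₀ = 0, d₀ = 1), with convergents p_k = a_k·p_{k-1} + p_{k-2}, q_k = a_k·q_{k-1} + q_{k-2} (p₋₁ = 1, q₋₁ = 0):
  k = 0: a₀ = 7; p₀/q₀ = 7/1; p₀² − 56·q₀² = 49 − 56 = -7.
  k = 1: m = 7, d = 7, a = ⌊(7 + 7)/7⌋ = 2; p/q = (2·7 + 1)/(2·1 + 0) = 15/2; p² − 56·q² = 225 − 224 = 1.
  The first convergent with p² − 56·q² = 1 gives the fundamental solution (x₁, y₁) = (15, 2).
Step 2: Apply the recurrence (x_{n+1}, y_{n+1}) = (x₁x_n + 56y₁y_n, x₁y_n + y₁x_n) repeatedly.
  From (x_1, y_1) = (15, 2): x_2 = 15·15 + 56·2·2 = 449; y_2 = 15·2 + 2·15 = 60.
  From (x_2, y_2) = (449, 60): x_3 = 15·449 + 56·2·60 = 13455; y_3 = 15·60 + 2·449 = 1798.
Step 3: Verify x_3² - 56·y_3² = 181037025 - 181037024 = 1 (should be 1). ✓

(x_1, y_1) = (15, 2); (x_3, y_3) = (13455, 1798).


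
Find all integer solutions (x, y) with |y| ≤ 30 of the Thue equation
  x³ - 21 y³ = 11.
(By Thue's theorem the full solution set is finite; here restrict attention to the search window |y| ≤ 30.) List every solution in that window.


The equation is x³ - 21y³ = 11. For fixed y, x³ = 21·y³ + 11, so a solution requires the RHS to be a perfect cube.
Strategy: iterate y from -30 to 30, compute RHS = 21·y³ + 11, and check whether it is a (positive or negative) perfect cube.
Check small values of y:
  y = 0: RHS = 11 is not a perfect cube.
  y = 1: RHS = 32 is not a perfect cube.
  y = -1: RHS = -10 is not a perfect cube.
  y = 2: RHS = 179 is not a perfect cube.
  y = -2: RHS = -157 is not a perfect cube.
  y = 3: RHS = 578 is not a perfect cube.
  y = -3: RHS = -556 is not a perfect cube.
Continuing the search up to |y| = 30 finds no solutions either.
No (x, y) in the scanned range satisfies the equation.

No integer solutions with |y| ≤ 30.


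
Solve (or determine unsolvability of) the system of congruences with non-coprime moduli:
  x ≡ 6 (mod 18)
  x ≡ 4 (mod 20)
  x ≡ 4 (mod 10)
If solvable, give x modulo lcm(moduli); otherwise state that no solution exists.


Moduli 18, 20, 10 are not pairwise coprime, so CRT works modulo lcm(m_i) when all pairwise compatibility conditions hold.
Pairwise compatibility: gcd(m_i, m_j) must divide a_i - a_j for every pair.
Merge one congruence at a time:
  Start: x ≡ 6 (mod 18).
  Combine with x ≡ 4 (mod 20): gcd(18, 20) = 2; 4 - 6 = -2, which IS divisible by 2, so compatible.
    Write x = 6 + 18·t and substitute into x ≡ 4 (mod 20): 18·t ≡ 4 − 6 = -2 (mod 20).
    Divide the congruence (and modulus) by g = 2: 9·t ≡ -1 (mod 10).
    Reduce coefficients mod 10: 9·t ≡ 9 (mod 10).
    The inverse of 9 mod 10 is 9 (since 9·9 = 81 = 8·10 + 1), so t ≡ 9·9 = 81 ≡ 1 (mod 10).
    Then x = 6 + 18·1 = 24, valid modulo lcm(18, 20) = 180: x ≡ 24 (mod 180).
  Combine with x ≡ 4 (mod 10): gcd(180, 10) = 10; 4 - 24 = -20, which IS divisible by 10, so compatible.
    Write x = 24 + 180·t and substitute into x ≡ 4 (mod 10): 180·t ≡ 4 − 24 = -20 (mod 10).
    Divide the congruence (and modulus) by g = 10: 18·t ≡ -2 (mod 1).
    Modulo 1 every t works; take t = 0.
    Then x = 24 + 180·0 = 24, valid modulo lcm(180, 10) = 180: x ≡ 24 (mod 180).
Verify: 24 mod 18 = 6, 24 mod 20 = 4, 24 mod 10 = 4.

x ≡ 24 (mod 180).


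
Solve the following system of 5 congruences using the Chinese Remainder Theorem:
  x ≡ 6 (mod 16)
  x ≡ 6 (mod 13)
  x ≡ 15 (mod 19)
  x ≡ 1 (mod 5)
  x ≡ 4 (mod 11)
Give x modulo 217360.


Product of moduli M = 16 · 13 · 19 · 5 · 11 = 217360.
Merge one congruence at a time:
  Start: x ≡ 6 (mod 16).
  Combine with x ≡ 6 (mod 13); new modulus lcm = 208.
    Write x = 6 + 16·t and substitute into x ≡ 6 (mod 13): 16·t ≡ 6 − 6 = 0 (mod 13).
    Reduce coefficients mod 13: 3·t ≡ 0 (mod 13).
    The inverse of 3 mod 13 is 9 (since 3·9 = 27 = 2·13 + 1), so t ≡ 9·0 = 0 ≡ 0 (mod 13).
    Then x = 6 + 16·0 = 6, valid modulo lcm(16, 13) = 208: x ≡ 6 (mod 208).
  Combine with x ≡ 15 (mod 19); new modulus lcm = 3952.
    Write x = 6 + 208·t and substitute into x ≡ 15 (mod 19): 208·t ≡ 15 − 6 = 9 (mod 19).
    Reduce coefficients mod 19: 18·t ≡ 9 (mod 19).
    The inverse of 18 mod 19 is 18 (since 18·18 = 324 = 17·19 + 1), so t ≡ 18·9 = 162 ≡ 10 (mod 19).
    Then x = 6 + 208·10 = 2086, valid modulo lcm(208, 19) = 3952: x ≡ 2086 (mod 3952).
  Combine with x ≡ 1 (mod 5); new modulus lcm = 19760.
    Write x = 2086 + 3952·t and substitute into x ≡ 1 (mod 5): 3952·t ≡ 1 − 2086 = -2085 (mod 5).
    Reduce coefficients mod 5: 2·t ≡ 0 (mod 5).
    The inverse of 2 mod 5 is 3 (since 2·3 = 6 = 1·5 + 1), so t ≡ 3·0 = 0 ≡ 0 (mod 5).
    Then x = 2086 + 3952·0 = 2086, valid modulo lcm(3952, 5) = 19760: x ≡ 2086 (mod 19760).
  Combine with x ≡ 4 (mod 11); new modulus lcm = 217360.
    Write x = 2086 + 19760·t and substitute into x ≡ 4 (mod 11): 19760·t ≡ 4 − 2086 = -2082 (mod 11).
    Reduce coefficients mod 11: 4·t ≡ 8 (mod 11).
    The inverse of 4 mod 11 is 3 (since 4·3 = 12 = 1·11 + 1), so t ≡ 3·8 = 24 ≡ 2 (mod 11).
    Then x = 2086 + 19760·2 = 41606, valid modulo lcm(19760, 11) = 217360: x ≡ 41606 (mod 217360).
Verify against each original: 41606 mod 16 = 6, 41606 mod 13 = 6, 41606 mod 19 = 15, 41606 mod 5 = 1, 41606 mod 11 = 4.

x ≡ 41606 (mod 217360).


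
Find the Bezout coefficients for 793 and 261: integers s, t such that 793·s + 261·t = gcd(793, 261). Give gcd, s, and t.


Euclidean algorithm on (793, 261) — divide until remainder is 0:
  793 = 3 · 261 + 10
  261 = 26 · 10 + 1
  10 = 10 · 1 + 0
gcd(793, 261) = 1.
Track Bezout coefficients alongside the remainders: start with r₀ = 793 = a·1 + b·0 (s = 1, t = 0) and r₁ = 261 = a·0 + b·1 (s = 0, t = 1); each new remainder r_{k+1} = r_{k-1} − q_k·r_k inherits s_{k+1} = s_{k-1} − q_k·s_k, t_{k+1} = t_{k-1} − q_k·t_k, so r_k = a·s_k + b·t_k at every step:
  q = 3: r = 10, s = 1 − 3·0 = 1, t = 0 − 3·1 = -3  (check: 793·1 + 261·(-3) = 10)
  q = 26: r = 1, s = 0 − 26·1 = -26, t = 1 − 26·(-3) = 79  (check: 793·(-26) + 261·79 = 1)
The row with r = 1 (the gcd) gives the Bezout coefficients s = -26, t = 79.
Result: 793 · (-26) + 261 · (79) = 1.

gcd(793, 261) = 1; s = -26, t = 79 (check: 793·(-26) + 261·79 = 1).


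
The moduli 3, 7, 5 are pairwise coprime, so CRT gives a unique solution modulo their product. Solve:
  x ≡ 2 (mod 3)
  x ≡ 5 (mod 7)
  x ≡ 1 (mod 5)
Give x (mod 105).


Moduli 3, 7, 5 are pairwise coprime; by CRT there is a unique solution modulo M = 3 · 7 · 5 = 105.
Solve pairwise, accumulating the modulus:
  Start with x ≡ 2 (mod 3).
  Combine with x ≡ 5 (mod 7): since gcd(3, 7) = 1, we get a unique residue mod 21.
    Write x = 2 + 3·t and substitute into x ≡ 5 (mod 7): 3·t ≡ 5 − 2 = 3 (mod 7).
    The inverse of 3 mod 7 is 5 (since 3·5 = 15 = 2·7 + 1), so t ≡ 5·3 = 15 ≡ 1 (mod 7).
    Then x = 2 + 3·1 = 5, valid modulo lcm(3, 7) = 21: x ≡ 5 (mod 21).
  Combine with x ≡ 1 (mod 5): since gcd(21, 5) = 1, we get a unique residue mod 105.
    Write x = 5 + 21·t and substitute into x ≡ 1 (mod 5): 21·t ≡ 1 − 5 = -4 (mod 5).
    Reduce coefficients mod 5: 1·t ≡ 1 (mod 5).
    So t ≡ 1 (mod 5).
    Then x = 5 + 21·1 = 26, valid modulo lcm(21, 5) = 105: x ≡ 26 (mod 105).
Verify: 26 mod 3 = 2 ✓, 26 mod 7 = 5 ✓, 26 mod 5 = 1 ✓.

x ≡ 26 (mod 105).


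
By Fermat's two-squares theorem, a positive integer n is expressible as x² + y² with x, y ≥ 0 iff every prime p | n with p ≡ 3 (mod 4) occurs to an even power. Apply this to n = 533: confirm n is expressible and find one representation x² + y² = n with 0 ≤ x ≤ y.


Step 1: Factor n = 533 = 13 · 41.
Step 2: Check the mod-4 condition on each prime factor: 13 ≡ 1 (mod 4), exponent 1; 41 ≡ 1 (mod 4), exponent 1.
All primes ≡ 3 (mod 4) appear to even exponent (or don't appear), so by the two-squares theorem n IS expressible as a sum of two squares.
Step 3: Build a representation. Here n = 13 · 41 is a product of primes ≡ 1 (mod 4). Each prime p ≡ 1 (mod 4) is itself a sum of two squares; find a² by testing p − a² for a perfect square:
  13: 13 − 1² = 12, 13 − 2² = 9 = 3² ⇒ 13 = 2² + 3².
  41: 41 − 1² = 40, 41 − 2² = 37, 41 − 3² = 32, 41 − 4² = 25 = 5² ⇒ 41 = 4² + 5².
  Combine using the Brahmagupta–Fibonacci identity (a² + b²)(c² + d²) = (ac − bd)² + (ad + bc)² = (ac + bd)² + (ad − bc)²:
  13 · 41 = 533: from (2² + 3²)(4² + 5²), take (2·4 − 3·5, 2·5 + 3·4) = (8 − 15, 10 + 12) = (-7, 22); dropping signs (only squares matter) gives (7, 22); check 7² + 22² = 49 + 484 = 533 ✓.
Step 4: Order so x ≤ y and verify: 7² + 22² = 49 + 484 = 533 = n. ✓

n = 533 = 7² + 22² (one valid representation with x ≤ y).


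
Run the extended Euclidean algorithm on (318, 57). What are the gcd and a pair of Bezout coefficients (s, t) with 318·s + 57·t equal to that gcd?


Euclidean algorithm on (318, 57) — divide until remainder is 0:
  318 = 5 · 57 + 33
  57 = 1 · 33 + 24
  33 = 1 · 24 + 9
  24 = 2 · 9 + 6
  9 = 1 · 6 + 3
  6 = 2 · 3 + 0
gcd(318, 57) = 3.
Track Bezout coefficients alongside the remainders: start with r₀ = 318 = a·1 + b·0 (s = 1, t = 0) and r₁ = 57 = a·0 + b·1 (s = 0, t = 1); each new remainder r_{k+1} = r_{k-1} − q_k·r_k inherits s_{k+1} = s_{k-1} − q_k·s_k, t_{k+1} = t_{k-1} − q_k·t_k, so r_k = a·s_k + b·t_k at every step:
  q = 5: r = 33, s = 1 − 5·0 = 1, t = 0 − 5·1 = -5  (check: 318·1 + 57·(-5) = 33)
  q = 1: r = 24, s = 0 − 1·1 = -1, t = 1 − 1·(-5) = 6  (check: 318·(-1) + 57·6 = 24)
  q = 1: r = 9, s = 1 − 1·(-1) = 2, t = -5 − 1·6 = -11  (check: 318·2 + 57·(-11) = 9)
  q = 2: r = 6, s = -1 − 2·2 = -5, t = 6 − 2·(-11) = 28  (check: 318·(-5) + 57·28 = 6)
  q = 1: r = 3, s = 2 − 1·(-5) = 7, t = -11 − 1·28 = -39  (check: 318·7 + 57·(-39) = 3)
The row with r = 3 (the gcd) gives the Bezout coefficients s = 7, t = -39.
Result: 318 · (7) + 57 · (-39) = 3.

gcd(318, 57) = 3; s = 7, t = -39 (check: 318·7 + 57·(-39) = 3).


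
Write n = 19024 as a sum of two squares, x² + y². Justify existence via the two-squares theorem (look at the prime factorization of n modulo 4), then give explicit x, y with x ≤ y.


Step 1: Factor n = 19024 = 2^4 · 29 · 41.
Step 2: Check the mod-4 condition on each prime factor: 2 = 2 (special); 29 ≡ 1 (mod 4), exponent 1; 41 ≡ 1 (mod 4), exponent 1.
All primes ≡ 3 (mod 4) appear to even exponent (or don't appear), so by the two-squares theorem n IS expressible as a sum of two squares.
Step 3: Build a representation. Group n = k² · m with k = 4 and m = 29 · 41 = 1189 (a product of primes ≡ 1 (mod 4)); a representation of m scales to one of n via (k·x)² + (k·y)² = k²(x² + y²). Each prime p ≡ 1 (mod 4) is itself a sum of two squares; find a² by testing p − a² for a perfect square:
  29: 29 − 1² = 28, 29 − 2² = 25 = 5² ⇒ 29 = 2² + 5².
  41: 41 − 1² = 40, 41 − 2² = 37, 41 − 3² = 32, 41 − 4² = 25 = 5² ⇒ 41 = 4² + 5².
  Combine using the Brahmagupta–Fibonacci identity (a² + b²)(c² + d²) = (ac − bd)² + (ad + bc)² = (ac + bd)² + (ad − bc)²:
  29 · 41 = 1189: from (2² + 5²)(4² + 5²), take (2·4 − 5·5, 2·5 + 5·4) = (8 − 25, 10 + 20) = (-17, 30); dropping signs (only squares matter) gives (17, 30); check 17² + 30² = 289 + 900 = 1189 ✓.
  Scale by k = 4: (4·17, 4·30) = (68, 120).
Step 4: Order so x ≤ y and verify: 68² + 120² = 4624 + 14400 = 19024 = n. ✓

n = 19024 = 68² + 120² (one valid representation with x ≤ y).


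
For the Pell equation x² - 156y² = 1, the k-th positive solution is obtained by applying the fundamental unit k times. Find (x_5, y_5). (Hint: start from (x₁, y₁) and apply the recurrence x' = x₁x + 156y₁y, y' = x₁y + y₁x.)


Step 1: Find the fundamental solution (x₁, y₁) of x² - 156y² = 1.
  Expand √156 as a continued fraction. a₀ = ⌊√156⌋ = 12; iterate m_{k+1} = d_k·a_k − m_k, d_{k+1} = (156 − m_{k+1}²)/d_k, a_{k+1} = ⌊(a₀ + m_{k+1})/d_{k+1}⌋ (starting m₀ = 0, d₀ = 1), with convergents p_k = a_k·p_{k-1} + p_{k-2}, q_k = a_k·q_{k-1} + q_{k-2} (p₋₁ = 1, q₋₁ = 0):
  k = 0: a₀ = 12; p₀/q₀ = 12/1; p₀² − 156·q₀² = 144 − 156 = -12.
  k = 1: m = 12, d = 12, a = ⌊(12 + 12)/12⌋ = 2; p/q = (2·12 + 1)/(2·1 + 0) = 25/2; p² − 156·q² = 625 − 624 = 1.
  The first convergent with p² − 156·q² = 1 gives the fundamental solution (x₁, y₁) = (25, 2).
Step 2: Apply the recurrence (x_{n+1}, y_{n+1}) = (x₁x_n + 156y₁y_n, x₁y_n + y₁x_n) repeatedly.
  From (x_1, y_1) = (25, 2): x_2 = 25·25 + 156·2·2 = 1249; y_2 = 25·2 + 2·25 = 100.
  From (x_2, y_2) = (1249, 100): x_3 = 25·1249 + 156·2·100 = 62425; y_3 = 25·100 + 2·1249 = 4998.
  From (x_3, y_3) = (62425, 4998): x_4 = 25·62425 + 156·2·4998 = 3120001; y_4 = 25·4998 + 2·62425 = 249800.
  From (x_4, y_4) = (3120001, 249800): x_5 = 25·3120001 + 156·2·249800 = 155937625; y_5 = 25·249800 + 2·3120001 = 12485002.
Step 3: Verify x_5² - 156·y_5² = 24316542890640625 - 24316542890640624 = 1 (should be 1). ✓

(x_1, y_1) = (25, 2); (x_5, y_5) = (155937625, 12485002).


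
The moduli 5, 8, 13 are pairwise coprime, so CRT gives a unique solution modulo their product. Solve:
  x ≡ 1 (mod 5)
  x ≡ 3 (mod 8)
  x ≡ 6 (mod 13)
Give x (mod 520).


Moduli 5, 8, 13 are pairwise coprime; by CRT there is a unique solution modulo M = 5 · 8 · 13 = 520.
Solve pairwise, accumulating the modulus:
  Start with x ≡ 1 (mod 5).
  Combine with x ≡ 3 (mod 8): since gcd(5, 8) = 1, we get a unique residue mod 40.
    Write x = 1 + 5·t and substitute into x ≡ 3 (mod 8): 5·t ≡ 3 − 1 = 2 (mod 8).
    The inverse of 5 mod 8 is 5 (since 5·5 = 25 = 3·8 + 1), so t ≡ 5·2 = 10 ≡ 2 (mod 8).
    Then x = 1 + 5·2 = 11, valid modulo lcm(5, 8) = 40: x ≡ 11 (mod 40).
  Combine with x ≡ 6 (mod 13): since gcd(40, 13) = 1, we get a unique residue mod 520.
    Write x = 11 + 40·t and substitute into x ≡ 6 (mod 13): 40·t ≡ 6 − 11 = -5 (mod 13).
    Reduce coefficients mod 13: 1·t ≡ 8 (mod 13).
    So t ≡ 8 (mod 13).
    Then x = 11 + 40·8 = 331, valid modulo lcm(40, 13) = 520: x ≡ 331 (mod 520).
Verify: 331 mod 5 = 1 ✓, 331 mod 8 = 3 ✓, 331 mod 13 = 6 ✓.

x ≡ 331 (mod 520).


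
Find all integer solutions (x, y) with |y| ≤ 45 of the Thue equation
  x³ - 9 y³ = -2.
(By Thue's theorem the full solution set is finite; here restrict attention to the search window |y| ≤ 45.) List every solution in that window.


The equation is x³ - 9y³ = -2. For fixed y, x³ = 9·y³ − 2, so a solution requires the RHS to be a perfect cube.
Strategy: iterate y from -45 to 45, compute RHS = 9·y³ − 2, and check whether it is a (positive or negative) perfect cube.
Check small values of y:
  y = 0: RHS = -2 is not a perfect cube.
  y = 1: RHS = 7 is not a perfect cube.
  y = -1: RHS = -11 is not a perfect cube.
  y = 2: RHS = 70 is not a perfect cube.
  y = -2: RHS = -74 is not a perfect cube.
  y = 3: RHS = 241 is not a perfect cube.
  y = -3: RHS = -245 is not a perfect cube.
Continuing the search up to |y| = 45 finds no solutions either.
No (x, y) in the scanned range satisfies the equation.

No integer solutions with |y| ≤ 45.


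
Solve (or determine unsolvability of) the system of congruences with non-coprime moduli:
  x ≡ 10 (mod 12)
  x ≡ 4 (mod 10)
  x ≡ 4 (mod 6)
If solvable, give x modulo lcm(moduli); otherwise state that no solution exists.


Moduli 12, 10, 6 are not pairwise coprime, so CRT works modulo lcm(m_i) when all pairwise compatibility conditions hold.
Pairwise compatibility: gcd(m_i, m_j) must divide a_i - a_j for every pair.
Merge one congruence at a time:
  Start: x ≡ 10 (mod 12).
  Combine with x ≡ 4 (mod 10): gcd(12, 10) = 2; 4 - 10 = -6, which IS divisible by 2, so compatible.
    Write x = 10 + 12·t and substitute into x ≡ 4 (mod 10): 12·t ≡ 4 − 10 = -6 (mod 10).
    Divide the congruence (and modulus) by g = 2: 6·t ≡ -3 (mod 5).
    Reduce coefficients mod 5: 1·t ≡ 2 (mod 5).
    So t ≡ 2 (mod 5).
    Then x = 10 + 12·2 = 34, valid modulo lcm(12, 10) = 60: x ≡ 34 (mod 60).
  Combine with x ≡ 4 (mod 6): gcd(60, 6) = 6; 4 - 34 = -30, which IS divisible by 6, so compatible.
    Write x = 34 + 60·t and substitute into x ≡ 4 (mod 6): 60·t ≡ 4 − 34 = -30 (mod 6).
    Divide the congruence (and modulus) by g = 6: 10·t ≡ -5 (mod 1).
    Modulo 1 every t works; take t = 0.
    Then x = 34 + 60·0 = 34, valid modulo lcm(60, 6) = 60: x ≡ 34 (mod 60).
Verify: 34 mod 12 = 10, 34 mod 10 = 4, 34 mod 6 = 4.

x ≡ 34 (mod 60).


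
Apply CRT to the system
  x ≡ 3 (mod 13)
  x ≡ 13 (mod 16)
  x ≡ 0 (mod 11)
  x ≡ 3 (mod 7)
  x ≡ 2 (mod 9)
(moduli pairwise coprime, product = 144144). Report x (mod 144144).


Product of moduli M = 13 · 16 · 11 · 7 · 9 = 144144.
Merge one congruence at a time:
  Start: x ≡ 3 (mod 13).
  Combine with x ≡ 13 (mod 16); new modulus lcm = 208.
    Write x = 3 + 13·t and substitute into x ≡ 13 (mod 16): 13·t ≡ 13 − 3 = 10 (mod 16).
    The inverse of 13 mod 16 is 5 (since 13·5 = 65 = 4·16 + 1), so t ≡ 5·10 = 50 ≡ 2 (mod 16).
    Then x = 3 + 13·2 = 29, valid modulo lcm(13, 16) = 208: x ≡ 29 (mod 208).
  Combine with x ≡ 0 (mod 11); new modulus lcm = 2288.
    Write x = 29 + 208·t and substitute into x ≡ 0 (mod 11): 208·t ≡ 0 − 29 = -29 (mod 11).
    Reduce coefficients mod 11: 10·t ≡ 4 (mod 11).
    The inverse of 10 mod 11 is 10 (since 10·10 = 100 = 9·11 + 1), so t ≡ 10·4 = 40 ≡ 7 (mod 11).
    Then x = 29 + 208·7 = 1485, valid modulo lcm(208, 11) = 2288: x ≡ 1485 (mod 2288).
  Combine with x ≡ 3 (mod 7); new modulus lcm = 16016.
    Write x = 1485 + 2288·t and substitute into x ≡ 3 (mod 7): 2288·t ≡ 3 − 1485 = -1482 (mod 7).
    Reduce coefficients mod 7: 6·t ≡ 2 (mod 7).
    The inverse of 6 mod 7 is 6 (since 6·6 = 36 = 5·7 + 1), so t ≡ 6·2 = 12 ≡ 5 (mod 7).
    Then x = 1485 + 2288·5 = 12925, valid modulo lcm(2288, 7) = 16016: x ≡ 12925 (mod 16016).
  Combine with x ≡ 2 (mod 9); new modulus lcm = 144144.
    Write x = 12925 + 16016·t and substitute into x ≡ 2 (mod 9): 16016·t ≡ 2 − 12925 = -12923 (mod 9).
    Reduce coefficients mod 9: 5·t ≡ 1 (mod 9).
    The inverse of 5 mod 9 is 2 (since 5·2 = 10 = 1·9 + 1), so t ≡ 2·1 = 2 ≡ 2 (mod 9).
    Then x = 12925 + 16016·2 = 44957, valid modulo lcm(16016, 9) = 144144: x ≡ 44957 (mod 144144).
Verify against each original: 44957 mod 13 = 3, 44957 mod 16 = 13, 44957 mod 11 = 0, 44957 mod 7 = 3, 44957 mod 9 = 2.

x ≡ 44957 (mod 144144).


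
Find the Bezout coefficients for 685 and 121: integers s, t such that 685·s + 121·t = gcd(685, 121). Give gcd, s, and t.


Euclidean algorithm on (685, 121) — divide until remainder is 0:
  685 = 5 · 121 + 80
  121 = 1 · 80 + 41
  80 = 1 · 41 + 39
  41 = 1 · 39 + 2
  39 = 19 · 2 + 1
  2 = 2 · 1 + 0
gcd(685, 121) = 1.
Track Bezout coefficients alongside the remainders: start with r₀ = 685 = a·1 + b·0 (s = 1, t = 0) and r₁ = 121 = a·0 + b·1 (s = 0, t = 1); each new remainder r_{k+1} = r_{k-1} − q_k·r_k inherits s_{k+1} = s_{k-1} − q_k·s_k, t_{k+1} = t_{k-1} − q_k·t_k, so r_k = a·s_k + b·t_k at every step:
  q = 5: r = 80, s = 1 − 5·0 = 1, t = 0 − 5·1 = -5  (check: 685·1 + 121·(-5) = 80)
  q = 1: r = 41, s = 0 − 1·1 = -1, t = 1 − 1·(-5) = 6  (check: 685·(-1) + 121·6 = 41)
  q = 1: r = 39, s = 1 − 1·(-1) = 2, t = -5 − 1·6 = -11  (check: 685·2 + 121·(-11) = 39)
  q = 1: r = 2, s = -1 − 1·2 = -3, t = 6 − 1·(-11) = 17  (check: 685·(-3) + 121·17 = 2)
  q = 19: r = 1, s = 2 − 19·(-3) = 59, t = -11 − 19·17 = -334  (check: 685·59 + 121·(-334) = 1)
The row with r = 1 (the gcd) gives the Bezout coefficients s = 59, t = -334.
Result: 685 · (59) + 121 · (-334) = 1.

gcd(685, 121) = 1; s = 59, t = -334 (check: 685·59 + 121·(-334) = 1).


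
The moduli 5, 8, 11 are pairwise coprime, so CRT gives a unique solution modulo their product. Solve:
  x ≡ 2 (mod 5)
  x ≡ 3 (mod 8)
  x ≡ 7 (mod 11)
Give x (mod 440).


Moduli 5, 8, 11 are pairwise coprime; by CRT there is a unique solution modulo M = 5 · 8 · 11 = 440.
Solve pairwise, accumulating the modulus:
  Start with x ≡ 2 (mod 5).
  Combine with x ≡ 3 (mod 8): since gcd(5, 8) = 1, we get a unique residue mod 40.
    Write x = 2 + 5·t and substitute into x ≡ 3 (mod 8): 5·t ≡ 3 − 2 = 1 (mod 8).
    The inverse of 5 mod 8 is 5 (since 5·5 = 25 = 3·8 + 1), so t ≡ 5·1 = 5 ≡ 5 (mod 8).
    Then x = 2 + 5·5 = 27, valid modulo lcm(5, 8) = 40: x ≡ 27 (mod 40).
  Combine with x ≡ 7 (mod 11): since gcd(40, 11) = 1, we get a unique residue mod 440.
    Write x = 27 + 40·t and substitute into x ≡ 7 (mod 11): 40·t ≡ 7 − 27 = -20 (mod 11).
    Reduce coefficients mod 11: 7·t ≡ 2 (mod 11).
    The inverse of 7 mod 11 is 8 (since 7·8 = 56 = 5·11 + 1), so t ≡ 8·2 = 16 ≡ 5 (mod 11).
    Then x = 27 + 40·5 = 227, valid modulo lcm(40, 11) = 440: x ≡ 227 (mod 440).
Verify: 227 mod 5 = 2 ✓, 227 mod 8 = 3 ✓, 227 mod 11 = 7 ✓.

x ≡ 227 (mod 440).


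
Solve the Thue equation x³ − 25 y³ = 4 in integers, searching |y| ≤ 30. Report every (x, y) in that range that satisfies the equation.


The equation is x³ - 25y³ = 4. For fixed y, x³ = 25·y³ + 4, so a solution requires the RHS to be a perfect cube.
Strategy: iterate y from -30 to 30, compute RHS = 25·y³ + 4, and check whether it is a (positive or negative) perfect cube.
Check small values of y:
  y = 0: RHS = 4 is not a perfect cube.
  y = 1: RHS = 29 is not a perfect cube.
  y = -1: RHS = -21 is not a perfect cube.
  y = 2: RHS = 204 is not a perfect cube.
  y = -2: RHS = -196 is not a perfect cube.
  y = 3: RHS = 679 is not a perfect cube.
  y = -3: RHS = -671 is not a perfect cube.
Continuing the search up to |y| = 30 finds no solutions either.
No (x, y) in the scanned range satisfies the equation.

No integer solutions with |y| ≤ 30.


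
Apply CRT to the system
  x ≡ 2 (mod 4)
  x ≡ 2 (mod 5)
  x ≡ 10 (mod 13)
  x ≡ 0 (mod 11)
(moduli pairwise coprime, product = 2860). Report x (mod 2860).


Product of moduli M = 4 · 5 · 13 · 11 = 2860.
Merge one congruence at a time:
  Start: x ≡ 2 (mod 4).
  Combine with x ≡ 2 (mod 5); new modulus lcm = 20.
    Write x = 2 + 4·t and substitute into x ≡ 2 (mod 5): 4·t ≡ 2 − 2 = 0 (mod 5).
    The inverse of 4 mod 5 is 4 (since 4·4 = 16 = 3·5 + 1), so t ≡ 4·0 = 0 ≡ 0 (mod 5).
    Then x = 2 + 4·0 = 2, valid modulo lcm(4, 5) = 20: x ≡ 2 (mod 20).
  Combine with x ≡ 10 (mod 13); new modulus lcm = 260.
    Write x = 2 + 20·t and substitute into x ≡ 10 (mod 13): 20·t ≡ 10 − 2 = 8 (mod 13).
    Reduce coefficients mod 13: 7·t ≡ 8 (mod 13).
    The inverse of 7 mod 13 is 2 (since 7·2 = 14 = 1·13 + 1), so t ≡ 2·8 = 16 ≡ 3 (mod 13).
    Then x = 2 + 20·3 = 62, valid modulo lcm(20, 13) = 260: x ≡ 62 (mod 260).
  Combine with x ≡ 0 (mod 11); new modulus lcm = 2860.
    Write x = 62 + 260·t and substitute into x ≡ 0 (mod 11): 260·t ≡ 0 − 62 = -62 (mod 11).
    Reduce coefficients mod 11: 7·t ≡ 4 (mod 11).
    The inverse of 7 mod 11 is 8 (since 7·8 = 56 = 5·11 + 1), so t ≡ 8·4 = 32 ≡ 10 (mod 11).
    Then x = 62 + 260·10 = 2662, valid modulo lcm(260, 11) = 2860: x ≡ 2662 (mod 2860).
Verify against each original: 2662 mod 4 = 2, 2662 mod 5 = 2, 2662 mod 13 = 10, 2662 mod 11 = 0.

x ≡ 2662 (mod 2860).


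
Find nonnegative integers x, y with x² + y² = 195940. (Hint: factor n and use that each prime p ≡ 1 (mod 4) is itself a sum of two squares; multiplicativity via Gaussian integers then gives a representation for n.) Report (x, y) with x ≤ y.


Step 1: Factor n = 195940 = 2^2 · 5 · 97 · 101.
Step 2: Check the mod-4 condition on each prime factor: 2 = 2 (special); 5 ≡ 1 (mod 4), exponent 1; 97 ≡ 1 (mod 4), exponent 1; 101 ≡ 1 (mod 4), exponent 1.
All primes ≡ 3 (mod 4) appear to even exponent (or don't appear), so by the two-squares theorem n IS expressible as a sum of two squares.
Step 3: Build a representation. Group n = k² · m with k = 2 and m = 5 · 97 · 101 = 48985 (a product of primes ≡ 1 (mod 4)); a representation of m scales to one of n via (k·x)² + (k·y)² = k²(x² + y²). Each prime p ≡ 1 (mod 4) is itself a sum of two squares; find a² by testing p − a² for a perfect square:
  5: 5 − 1² = 4 = 2² ⇒ 5 = 1² + 2².
  97: 97 − 1² = 96, 97 − 2² = 93, 97 − 3² = 88, 97 − 4² = 81 = 9² ⇒ 97 = 4² + 9².
  101: 101 − 1² = 100 = 10² ⇒ 101 = 1² + 10².
  Combine using the Brahmagupta–Fibonacci identity (a² + b²)(c² + d²) = (ac − bd)² + (ad + bc)² = (ac + bd)² + (ad − bc)²:
  5 · 97 = 485: from (1² + 2²)(4² + 9²), take (1·4 − 2·9, 1·9 + 2·4) = (4 − 18, 9 + 8) = (-14, 17); dropping signs (only squares matter) gives (14, 17); check 14² + 17² = 196 + 289 = 485 ✓.
  485 · 101 = 48985: from (14² + 17²)(1² + 10²), take (14·1 − 17·10, 14·10 + 17·1) = (14 − 170, 140 + 17) = (-156, 157); dropping signs (only squares matter) gives (156, 157); check 156² + 157² = 24336 + 24649 = 48985 ✓.
  Scale by k = 2: (2·156, 2·157) = (312, 314).
Step 4: Order so x ≤ y and verify: 312² + 314² = 97344 + 98596 = 195940 = n. ✓

n = 195940 = 312² + 314² (one valid representation with x ≤ y).


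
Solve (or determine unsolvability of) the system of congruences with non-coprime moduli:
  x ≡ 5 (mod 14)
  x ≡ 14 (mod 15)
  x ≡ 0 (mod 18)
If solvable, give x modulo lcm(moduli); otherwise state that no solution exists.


Moduli 14, 15, 18 are not pairwise coprime, so CRT works modulo lcm(m_i) when all pairwise compatibility conditions hold.
Pairwise compatibility: gcd(m_i, m_j) must divide a_i - a_j for every pair.
Merge one congruence at a time:
  Start: x ≡ 5 (mod 14).
  Combine with x ≡ 14 (mod 15): gcd(14, 15) = 1; 14 - 5 = 9, which IS divisible by 1, so compatible.
    Write x = 5 + 14·t and substitute into x ≡ 14 (mod 15): 14·t ≡ 14 − 5 = 9 (mod 15).
    The inverse of 14 mod 15 is 14 (since 14·14 = 196 = 13·15 + 1), so t ≡ 14·9 = 126 ≡ 6 (mod 15).
    Then x = 5 + 14·6 = 89, valid modulo lcm(14, 15) = 210: x ≡ 89 (mod 210).
  Combine with x ≡ 0 (mod 18): gcd(210, 18) = 6, and 0 - 89 = -89 is NOT divisible by 6.
    ⇒ system is inconsistent (no integer solution).

No solution (the system is inconsistent).


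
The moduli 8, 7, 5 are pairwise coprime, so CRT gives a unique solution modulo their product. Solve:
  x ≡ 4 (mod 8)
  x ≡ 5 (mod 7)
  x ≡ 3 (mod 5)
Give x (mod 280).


Moduli 8, 7, 5 are pairwise coprime; by CRT there is a unique solution modulo M = 8 · 7 · 5 = 280.
Solve pairwise, accumulating the modulus:
  Start with x ≡ 4 (mod 8).
  Combine with x ≡ 5 (mod 7): since gcd(8, 7) = 1, we get a unique residue mod 56.
    Write x = 4 + 8·t and substitute into x ≡ 5 (mod 7): 8·t ≡ 5 − 4 = 1 (mod 7).
    Reduce coefficients mod 7: 1·t ≡ 1 (mod 7).
    So t ≡ 1 (mod 7).
    Then x = 4 + 8·1 = 12, valid modulo lcm(8, 7) = 56: x ≡ 12 (mod 56).
  Combine with x ≡ 3 (mod 5): since gcd(56, 5) = 1, we get a unique residue mod 280.
    Write x = 12 + 56·t and substitute into x ≡ 3 (mod 5): 56·t ≡ 3 − 12 = -9 (mod 5).
    Reduce coefficients mod 5: 1·t ≡ 1 (mod 5).
    So t ≡ 1 (mod 5).
    Then x = 12 + 56·1 = 68, valid modulo lcm(56, 5) = 280: x ≡ 68 (mod 280).
Verify: 68 mod 8 = 4 ✓, 68 mod 7 = 5 ✓, 68 mod 5 = 3 ✓.

x ≡ 68 (mod 280).


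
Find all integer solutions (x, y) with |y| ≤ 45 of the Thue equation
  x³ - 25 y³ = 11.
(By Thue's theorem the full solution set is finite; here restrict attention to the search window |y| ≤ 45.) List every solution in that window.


The equation is x³ - 25y³ = 11. For fixed y, x³ = 25·y³ + 11, so a solution requires the RHS to be a perfect cube.
Strategy: iterate y from -45 to 45, compute RHS = 25·y³ + 11, and check whether it is a (positive or negative) perfect cube.
Check small values of y:
  y = 0: RHS = 11 is not a perfect cube.
  y = 1: RHS = 36 is not a perfect cube.
  y = -1: RHS = -14 is not a perfect cube.
  y = 2: RHS = 211 is not a perfect cube.
  y = -2: RHS = -189 is not a perfect cube.
  y = 3: RHS = 686 is not a perfect cube.
  y = -3: RHS = -664 is not a perfect cube.
Continuing the search up to |y| = 45 finds no solutions either.
No (x, y) in the scanned range satisfies the equation.

No integer solutions with |y| ≤ 45.


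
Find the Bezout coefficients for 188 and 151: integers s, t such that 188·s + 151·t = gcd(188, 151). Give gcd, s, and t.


Euclidean algorithm on (188, 151) — divide until remainder is 0:
  188 = 1 · 151 + 37
  151 = 4 · 37 + 3
  37 = 12 · 3 + 1
  3 = 3 · 1 + 0
gcd(188, 151) = 1.
Track Bezout coefficients alongside the remainders: start with r₀ = 188 = a·1 + b·0 (s = 1, t = 0) and r₁ = 151 = a·0 + b·1 (s = 0, t = 1); each new remainder r_{k+1} = r_{k-1} − q_k·r_k inherits s_{k+1} = s_{k-1} − q_k·s_k, t_{k+1} = t_{k-1} − q_k·t_k, so r_k = a·s_k + b·t_k at every step:
  q = 1: r = 37, s = 1 − 1·0 = 1, t = 0 − 1·1 = -1  (check: 188·1 + 151·(-1) = 37)
  q = 4: r = 3, s = 0 − 4·1 = -4, t = 1 − 4·(-1) = 5  (check: 188·(-4) + 151·5 = 3)
  q = 12: r = 1, s = 1 − 12·(-4) = 49, t = -1 − 12·5 = -61  (check: 188·49 + 151·(-61) = 1)
The row with r = 1 (the gcd) gives the Bezout coefficients s = 49, t = -61.
Result: 188 · (49) + 151 · (-61) = 1.

gcd(188, 151) = 1; s = 49, t = -61 (check: 188·49 + 151·(-61) = 1).
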